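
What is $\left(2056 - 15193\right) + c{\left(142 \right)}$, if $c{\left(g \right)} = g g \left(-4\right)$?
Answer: $-93793$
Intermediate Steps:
$c{\left(g \right)} = - 4 g^{2}$ ($c{\left(g \right)} = g^{2} \left(-4\right) = - 4 g^{2}$)
$\left(2056 - 15193\right) + c{\left(142 \right)} = \left(2056 - 15193\right) - 4 \cdot 142^{2} = -13137 - 80656 = -93793$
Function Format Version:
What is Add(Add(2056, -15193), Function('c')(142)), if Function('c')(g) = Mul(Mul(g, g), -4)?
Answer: -93793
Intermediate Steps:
Function('c')(g) = Mul(-4, Pow(g, 2)) (Function('c')(g) = Mul(Pow(g, 2), -4) = Mul(-4, Pow(g, 2)))
Add(Add(2056, -15193), Function('c')(142)) = Add(Add(2056, -15193), Mul(-4, Pow(142, 2))) = Add(-13137, Mul(-4, 20164)) = Add(-13137, -80656) = -93793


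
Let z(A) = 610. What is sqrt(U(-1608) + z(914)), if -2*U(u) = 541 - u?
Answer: I*sqrt(1858)/2 ≈ 21.552*I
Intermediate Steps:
U(u) = -541/2 + u/2 (U(u) = -(541 - u)/2 = -541/2 + u/2)
sqrt(U(-1608) + z(914)) = sqrt((-541/2 + (1/2)*(-1608)) + 610) = sqrt((-541/2 - 804) + 610) = sqrt(-2149/2 + 610) = sqrt(-929/2) = I*sqrt(1858)/2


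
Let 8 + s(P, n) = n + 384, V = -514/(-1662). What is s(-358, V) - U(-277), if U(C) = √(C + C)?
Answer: 312713/831 - I*√554 ≈ 376.31 - 23.537*I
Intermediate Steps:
V = 257/831 (V = -514*(-1/1662) = 257/831 ≈ 0.30927)
s(P, n) = 376 + n (s(P, n) = -8 + (n + 384) = -8 + (384 + n) = 376 + n)
U(C) = √2*√C (U(C) = √(2*C) = √2*√C)
s(-358, V) - U(-277) = (376 + 257/831) - √2*√(-277) = 312713/831 - √2*I*√277 = 312713/831 - I*√554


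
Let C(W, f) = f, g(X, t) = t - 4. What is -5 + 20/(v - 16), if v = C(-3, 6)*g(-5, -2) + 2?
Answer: -27/5 ≈ -5.4000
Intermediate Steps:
g(X, t) = -4 + t
v = -34 (v = 6*(-4 - 2) + 2 = 6*(-6) + 2 = -36 + 2 = -34)
-5 + 20/(v - 16) = -5 + 20/(-34 - 16) = -5 + 20/(-50) = -5 - 1/50*20 = -5 - 2/5 = -27/5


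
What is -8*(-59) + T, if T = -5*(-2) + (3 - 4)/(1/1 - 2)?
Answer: 483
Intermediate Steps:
T = 11 (T = 10 - 1/(1*1 - 2) = 10 - 1/(1 - 2) = 10 - 1/(-1) = 10 - 1*(-1) = 10 + 1 = 11)
-8*(-59) + T = -8*(-59) + 11 = 472 + 11 = 483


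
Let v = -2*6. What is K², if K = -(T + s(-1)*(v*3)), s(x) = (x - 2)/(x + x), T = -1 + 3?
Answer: 2704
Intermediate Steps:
T = 2
v = -12
s(x) = (-2 + x)/(2*x) (s(x) = (-2 + x)/((2*x)) = (-2 + x)*(1/(2*x)) = (-2 + x)/(2*x))
K = 52 (K = -(2 + ((½)*(-2 - 1)/(-1))*(-12*3)) = -(2 + ((½)*(-1)*(-3))*(-36)) = -(2 + (3/2)*(-36)) = -(2 - 54) = -1*(-52) = 52)
K² = 52² = 2704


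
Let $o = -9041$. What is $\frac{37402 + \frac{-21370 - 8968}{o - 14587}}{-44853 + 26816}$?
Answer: $- \frac{40171127}{19371738} \approx -2.0737$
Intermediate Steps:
$\frac{37402 + \frac{-21370 - 8968}{o - 14587}}{-44853 + 26816} = \frac{37402 + \frac{-21370 - 8968}{-9041 - 14587}}{-44853 + 26816} = \frac{37402 - \frac{30338}{-23628}}{-18037} = \left(37402 - - \frac{1379}{1074}\right) \left(- \frac{1}{18037}\right) = \left(37402 + \frac{1379}{1074}\right) \left(- \frac{1}{18037}\right) = \frac{40171127}{1074} \left(- \frac{1}{18037}\right) = - \frac{40171127}{19371738}$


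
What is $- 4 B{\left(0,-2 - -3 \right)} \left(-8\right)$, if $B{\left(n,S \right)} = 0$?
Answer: $0$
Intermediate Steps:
$- 4 B{\left(0,-2 - -3 \right)} \left(-8\right) = \left(-4\right) 0 \left(-8\right) = 0 \left(-8\right) = 0$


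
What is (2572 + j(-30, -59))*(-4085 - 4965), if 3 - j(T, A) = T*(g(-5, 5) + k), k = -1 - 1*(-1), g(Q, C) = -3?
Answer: -22489250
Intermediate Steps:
k = 0 (k = -1 + 1 = 0)
j(T, A) = 3 + 3*T (j(T, A) = 3 - T*(-3 + 0) = 3 - T*(-3) = 3 - (-3)*T = 3 + 3*T)
(2572 + j(-30, -59))*(-4085 - 4965) = (2572 + (3 + 3*(-30)))*(-4085 - 4965) = (2572 + (3 - 90))*(-9050) = (2572 - 87)*(-9050) = 2485*(-9050) = -22489250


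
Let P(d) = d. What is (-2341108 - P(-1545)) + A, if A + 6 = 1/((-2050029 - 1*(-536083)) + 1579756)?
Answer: -153967035889/65810 ≈ -2.3396e+6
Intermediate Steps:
A = -394859/65810 (A = -6 + 1/((-2050029 - 1*(-536083)) + 1579756) = -6 + 1/((-2050029 + 536083) + 1579756) = -6 + 1/(-1513946 + 1579756) = -6 + 1/65810 = -394859/65810 ≈ -6.0000)
(-2341108 - P(-1545)) + A = (-2341108 - 1*(-1545)) - 394859/65810 = (-2341108 + 1545) - 394859/65810 = -2339563 - 394859/65810 = -153967035889/65810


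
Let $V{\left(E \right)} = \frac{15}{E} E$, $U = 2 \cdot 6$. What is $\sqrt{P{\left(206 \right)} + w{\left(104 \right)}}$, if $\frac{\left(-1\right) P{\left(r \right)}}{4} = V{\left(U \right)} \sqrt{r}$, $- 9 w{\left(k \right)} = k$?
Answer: $\frac{2 \sqrt{-26 - 135 \sqrt{206}}}{3} \approx 29.542 i$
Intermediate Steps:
$w{\left(k \right)} = - \frac{k}{9}$
$U = 12$
$V{\left(E \right)} = 15$
$P{\left(r \right)} = - 60 \sqrt{r}$ ($P{\left(r \right)} = - 4 \cdot 15 \sqrt{r} = - 60 \sqrt{r}$)
$\sqrt{P{\left(206 \right)} + w{\left(104 \right)}} = \sqrt{- 60 \sqrt{206} - \frac{104}{9}} = \sqrt{- \frac{104}{9} - 60 \sqrt{206}}$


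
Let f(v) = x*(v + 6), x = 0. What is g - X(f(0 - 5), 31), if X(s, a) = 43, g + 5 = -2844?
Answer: -2892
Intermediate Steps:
f(v) = 0 (f(v) = 0*(v + 6) = 0*(6 + v) = 0)
g = -2849 (g = -5 - 2844 = -2849)
g - X(f(0 - 5), 31) = -2849 - 1*43 = -2849 - 43 = -2892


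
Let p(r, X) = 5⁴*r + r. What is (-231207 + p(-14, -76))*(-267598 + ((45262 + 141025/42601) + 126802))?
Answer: 976610676775639/42601 ≈ 2.2925e+10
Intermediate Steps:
p(r, X) = 626*r (p(r, X) = 625*r + r = 626*r)
(-231207 + p(-14, -76))*(-267598 + ((45262 + 141025/42601) + 126802)) = (-231207 + 626*(-14))*(-267598 + ((45262 + 141025/42601) + 126802)) = (-231207 - 8764)*(-267598 + ((45262 + 141025*(1/42601)) + 126802)) = -239971*(-267598 + ((45262 + 141025/42601) + 126802)) = -239971*(-267598 + (1928347487/42601 + 126802)) = -239971*(-267598 + 7330239489/42601) = -239971*(-4069702909/42601) = 976610676775639/42601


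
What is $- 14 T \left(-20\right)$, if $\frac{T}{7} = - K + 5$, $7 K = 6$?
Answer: $8120$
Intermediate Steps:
$K = \frac{6}{7}$ ($K = \frac{1}{7} \cdot 6 = \frac{6}{7} \approx 0.85714$)
$T = 29$ ($T = 7 \left(\left(-1\right) \frac{6}{7} + 5\right) = 7 \left(- \frac{6}{7} + 5\right) = 7 \cdot \frac{29}{7} = 29$)
$- 14 T \left(-20\right) = \left(-14\right) 29 \left(-20\right) = \left(-406\right) \left(-20\right) = 8120$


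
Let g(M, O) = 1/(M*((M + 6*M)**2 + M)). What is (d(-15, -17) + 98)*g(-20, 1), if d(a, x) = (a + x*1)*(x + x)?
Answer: -593/195800 ≈ -0.0030286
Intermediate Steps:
d(a, x) = 2*x*(a + x) (d(a, x) = (a + x)*(2*x) = 2*x*(a + x))
g(M, O) = 1/(M*(M + 49*M**2)) (g(M, O) = 1/(M*((7*M)**2 + M)) = 1/(M*(49*M**2 + M)) = 1/(M*(M + 49*M**2)))
(d(-15, -17) + 98)*g(-20, 1) = (2*(-17)*(-15 - 17) + 98)*(1/((-20)**2*(1 + 49*(-20)))) = (2*(-17)*(-32) + 98)*(1/(400*(1 - 980))) = (1088 + 98)*((1/400)/(-979)) = 1186*((1/400)*(-1/979)) = 1186*(-1/391600) = -593/195800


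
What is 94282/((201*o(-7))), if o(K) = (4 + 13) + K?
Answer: 47141/1005 ≈ 46.906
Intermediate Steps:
o(K) = 17 + K
94282/((201*o(-7))) = 94282/((201*(17 - 7))) = 94282/((201*10)) = 94282/2010 = 94282*(1/2010) = 47141/1005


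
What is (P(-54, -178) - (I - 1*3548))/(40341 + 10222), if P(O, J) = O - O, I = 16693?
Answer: -13145/50563 ≈ -0.25997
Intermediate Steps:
P(O, J) = 0
(P(-54, -178) - (I - 1*3548))/(40341 + 10222) = (0 - (16693 - 1*3548))/(40341 + 10222) = (0 - (16693 - 3548))/50563 = (0 - 1*13145)*(1/50563) = (0 - 13145)*(1/50563) = -13145*1/50563 = -13145/50563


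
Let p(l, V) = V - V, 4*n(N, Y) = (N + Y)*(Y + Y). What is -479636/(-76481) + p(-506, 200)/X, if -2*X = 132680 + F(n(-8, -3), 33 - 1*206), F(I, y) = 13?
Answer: 479636/76481 ≈ 6.2713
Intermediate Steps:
n(N, Y) = Y*(N + Y)/2 (n(N, Y) = ((N + Y)*(Y + Y))/4 = ((N + Y)*(2*Y))/4 = (2*Y*(N + Y))/4 = Y*(N + Y)/2)
X = -132693/2 (X = -(132680 + 13)/2 = -½*132693 = -132693/2 ≈ -66347.)
p(l, V) = 0
-479636/(-76481) + p(-506, 200)/X = -479636/(-76481) + 0/(-132693/2) = -479636*(-1/76481) + 0*(-2/132693) = 479636/76481 + 0 = 479636/76481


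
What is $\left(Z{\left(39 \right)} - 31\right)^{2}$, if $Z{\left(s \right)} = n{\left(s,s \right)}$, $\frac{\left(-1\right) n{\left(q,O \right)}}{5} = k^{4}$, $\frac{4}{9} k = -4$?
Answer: $1078202896$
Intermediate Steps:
$k = -9$ ($k = \frac{9}{4} \left(-4\right) = -9$)
$n{\left(q,O \right)} = -32805$ ($n{\left(q,O \right)} = - 5 \left(-9\right)^{4} = \left(-5\right) 6561 = -32805$)
$Z{\left(s \right)} = -32805$
$\left(Z{\left(39 \right)} - 31\right)^{2} = \left(-32805 - 31\right)^{2} = \left(-32836\right)^{2} = 1078202896$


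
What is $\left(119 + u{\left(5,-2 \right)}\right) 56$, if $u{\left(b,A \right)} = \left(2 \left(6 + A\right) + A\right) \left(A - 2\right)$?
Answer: $5320$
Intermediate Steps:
$u{\left(b,A \right)} = \left(-2 + A\right) \left(12 + 3 A\right)$ ($u{\left(b,A \right)} = \left(\left(12 + 2 A\right) + A\right) \left(-2 + A\right) = \left(12 + 3 A\right) \left(-2 + A\right) = \left(-2 + A\right) \left(12 + 3 A\right)$)
$\left(119 + u{\left(5,-2 \right)}\right) 56 = \left(119 + \left(-24 + 3 \left(-2\right)^{2} + 6 \left(-2\right)\right)\right) 56 = \left(119 - 24\right) 56 = 95 \cdot 56 = 5320$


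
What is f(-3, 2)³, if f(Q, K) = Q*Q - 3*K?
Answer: 27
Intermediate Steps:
f(Q, K) = Q² - 3*K
f(-3, 2)³ = ((-3)² - 3*2)³ = (9 - 6)³ = 3³ = 27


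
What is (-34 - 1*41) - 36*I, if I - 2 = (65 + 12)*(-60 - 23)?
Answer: 229929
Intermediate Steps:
I = -6389 (I = 2 + (65 + 12)*(-60 - 23) = 2 + 77*(-83) = 2 - 6391 = -6389)
(-34 - 1*41) - 36*I = (-34 - 1*41) - 36*(-6389) = (-34 - 41) + 230004 = -75 + 230004 = 229929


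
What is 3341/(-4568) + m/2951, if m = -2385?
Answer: -20753971/13480168 ≈ -1.5396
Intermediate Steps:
3341/(-4568) + m/2951 = 3341/(-4568) - 2385/2951 = 3341*(-1/4568) - 2385*1/2951 = -3341/4568 - 2385/2951 = -20753971/13480168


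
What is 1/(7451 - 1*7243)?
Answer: 1/208 ≈ 0.0048077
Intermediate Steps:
1/(7451 - 1*7243) = 1/(7451 - 7243) = 1/208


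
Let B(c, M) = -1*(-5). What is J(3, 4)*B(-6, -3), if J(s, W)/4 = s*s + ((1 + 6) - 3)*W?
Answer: 500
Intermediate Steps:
B(c, M) = 5
J(s, W) = 4*s² + 16*W (J(s, W) = 4*(s*s + ((1 + 6) - 3)*W) = 4*(s² + (7 - 3)*W) = 4*(s² + 4*W) = 4*s² + 16*W)
J(3, 4)*B(-6, -3) = (4*3² + 16*4)*5 = (4*9 + 64)*5 = (36 + 64)*5 = 100*5 = 500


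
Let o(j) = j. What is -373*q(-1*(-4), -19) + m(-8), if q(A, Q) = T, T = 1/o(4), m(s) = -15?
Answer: -433/4 ≈ -108.25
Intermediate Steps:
T = ¼ (T = 1/4 = ¼ ≈ 0.25000)
q(A, Q) = ¼
-373*q(-1*(-4), -19) + m(-8) = -373*¼ - 15 = -373/4 - 15 = -433/4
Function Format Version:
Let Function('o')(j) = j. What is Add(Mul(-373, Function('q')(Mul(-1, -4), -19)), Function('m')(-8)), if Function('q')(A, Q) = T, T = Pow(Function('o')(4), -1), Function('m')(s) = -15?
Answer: Rational(-433, 4) ≈ -108.25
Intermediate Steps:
T = Rational(1, 4) (T = Pow(4, -1) = Rational(1, 4) ≈ 0.25000)
Function('q')(A, Q) = Rational(1, 4)
Add(Mul(-373, Function('q')(Mul(-1, -4), -19)), Function('m')(-8)) = Add(Mul(-373, Rational(1, 4)), -15) = Add(Rational(-373, 4), -15) = Rational(-433, 4)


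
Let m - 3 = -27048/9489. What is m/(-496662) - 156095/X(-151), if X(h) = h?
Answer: 245216176745647/237212227806 ≈ 1033.7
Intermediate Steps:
m = 473/3163 (m = 3 - 27048/9489 = 3 - 27048*1/9489 = 3 - 9016/3163 = 473/3163 ≈ 0.14954)
m/(-496662) - 156095/X(-151) = (473/3163)/(-496662) - 156095/(-151) = (473/3163)*(-1/496662) - 156095*(-1/151) = -473/1570941906 + 156095/151 = 245216176745647/237212227806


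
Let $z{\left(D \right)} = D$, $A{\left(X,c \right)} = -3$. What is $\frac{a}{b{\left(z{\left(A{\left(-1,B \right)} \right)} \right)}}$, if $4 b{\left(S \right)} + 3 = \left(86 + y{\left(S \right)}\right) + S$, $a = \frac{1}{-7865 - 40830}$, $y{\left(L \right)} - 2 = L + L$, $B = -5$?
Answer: $- \frac{1}{925205} \approx -1.0808 \cdot 10^{-6}$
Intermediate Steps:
$y{\left(L \right)} = 2 + 2 L$ ($y{\left(L \right)} = 2 + \left(L + L\right) = 2 + 2 L$)
$a = - \frac{1}{48695}$ ($a = \frac{1}{-48695} = - \frac{1}{48695} \approx -2.0536 \cdot 10^{-5}$)
$b{\left(S \right)} = \frac{85}{4} + \frac{3 S}{4}$ ($b{\left(S \right)} = - \frac{3}{4} + \frac{\left(86 + \left(2 + 2 S\right)\right) + S}{4} = - \frac{3}{4} + \frac{\left(88 + 2 S\right) + S}{4} = - \frac{3}{4} + \frac{88 + 3 S}{4} = - \frac{3}{4} + \left(22 + \frac{3 S}{4}\right) = \frac{85}{4} + \frac{3 S}{4}$)
$\frac{a}{b{\left(z{\left(A{\left(-1,B \right)} \right)} \right)}} = - \frac{1}{48695 \left(\frac{85}{4} + \frac{3}{4} \left(-3\right)\right)} = - \frac{1}{48695 \left(\frac{85}{4} - \frac{9}{4}\right)} = - \frac{1}{48695 \cdot 19} = \left(- \frac{1}{48695}\right) \frac{1}{19} = - \frac{1}{925205}$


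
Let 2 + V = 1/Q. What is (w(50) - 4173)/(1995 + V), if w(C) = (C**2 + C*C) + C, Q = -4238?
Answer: 3716726/8446333 ≈ 0.44004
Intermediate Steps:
V = -8477/4238 (V = -2 + 1/(-4238) = -2 - 1/4238 = -8477/4238 ≈ -2.0002)
w(C) = C + 2*C**2 (w(C) = (C**2 + C**2) + C = 2*C**2 + C = C + 2*C**2)
(w(50) - 4173)/(1995 + V) = (50*(1 + 2*50) - 4173)/(1995 - 8477/4238) = (50*(1 + 100) - 4173)/(8446333/4238) = (50*101 - 4173)*(4238/8446333) = (5050 - 4173)*(4238/8446333) = 877*(4238/8446333) = 3716726/8446333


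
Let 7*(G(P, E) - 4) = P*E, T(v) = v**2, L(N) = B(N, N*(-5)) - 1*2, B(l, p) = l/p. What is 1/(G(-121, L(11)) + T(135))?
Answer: 35/639346 ≈ 5.4743e-5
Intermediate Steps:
L(N) = -11/5 (L(N) = N/((N*(-5))) - 1*2 = N/((-5*N)) - 2 = N*(-1/(5*N)) - 2 = -1/5 - 2 = -11/5)
G(P, E) = 4 + E*P/7 (G(P, E) = 4 + (P*E)/7 = 4 + (E*P)/7 = 4 + E*P/7)
1/(G(-121, L(11)) + T(135)) = 1/((4 + (1/7)*(-11/5)*(-121)) + 135**2) = 1/((4 + 1331/35) + 18225) = 1/(1471/35 + 18225) = 1/(639346/35) = 35/639346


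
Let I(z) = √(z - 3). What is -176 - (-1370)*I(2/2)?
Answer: -176 + 1370*I*√2 ≈ -176.0 + 1937.5*I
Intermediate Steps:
I(z) = √(-3 + z)
-176 - (-1370)*I(2/2) = -176 - (-1370)*√(-3 + 2/2) = -176 - (-1370)*√(-3 + 2*(½)) = -176 - (-1370)*√(-3 + 1) = -176 - (-1370)*√(-2) = -176 - (-1370)*I*√2 = -176 + 1370*I*√2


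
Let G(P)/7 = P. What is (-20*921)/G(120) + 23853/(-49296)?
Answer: -2577969/115024 ≈ -22.412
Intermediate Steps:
G(P) = 7*P
(-20*921)/G(120) + 23853/(-49296) = (-20*921)/((7*120)) + 23853/(-49296) = -18420/840 + 23853*(-1/49296) = -18420*1/840 - 7951/16432 = -307/14 - 7951/16432 = -2577969/115024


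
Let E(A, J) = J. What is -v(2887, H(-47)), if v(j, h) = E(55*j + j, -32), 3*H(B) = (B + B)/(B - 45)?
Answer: 32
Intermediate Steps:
H(B) = 2*B/(3*(-45 + B)) (H(B) = ((B + B)/(B - 45))/3 = ((2*B)/(-45 + B))/3 = (2*B/(-45 + B))/3 = 2*B/(3*(-45 + B)))
v(j, h) = -32
-v(2887, H(-47)) = -1*(-32) = 32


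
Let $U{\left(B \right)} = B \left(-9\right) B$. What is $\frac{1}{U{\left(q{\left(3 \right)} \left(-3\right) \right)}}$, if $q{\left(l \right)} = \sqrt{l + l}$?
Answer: $- \frac{1}{486} \approx -0.0020576$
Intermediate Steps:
$q{\left(l \right)} = \sqrt{2} \sqrt{l}$ ($q{\left(l \right)} = \sqrt{2 l} = \sqrt{2} \sqrt{l}$)
$U{\left(B \right)} = - 9 B^{2}$ ($U{\left(B \right)} = - 9 B B = - 9 B^{2}$)
$\frac{1}{U{\left(q{\left(3 \right)} \left(-3\right) \right)}} = \frac{1}{\left(-9\right) \left(\sqrt{2} \sqrt{3} \left(-3\right)\right)^{2}} = \frac{1}{\left(-9\right) \left(\sqrt{6} \left(-3\right)\right)^{2}} = \frac{1}{\left(-9\right) \left(- 3 \sqrt{6}\right)^{2}} = \frac{1}{\left(-9\right) 54} = \frac{1}{-486} = - \frac{1}{486}$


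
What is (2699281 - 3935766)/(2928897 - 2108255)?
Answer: -1236485/820642 ≈ -1.5067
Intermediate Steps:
(2699281 - 3935766)/(2928897 - 2108255) = -1236485/820642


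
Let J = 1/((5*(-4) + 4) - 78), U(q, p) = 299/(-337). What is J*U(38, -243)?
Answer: 299/31678 ≈ 0.0094387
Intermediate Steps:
U(q, p) = -299/337 (U(q, p) = 299*(-1/337) = -299/337)
J = -1/94 (J = 1/((-20 + 4) - 78) = 1/(-16 - 78) = 1/(-94) = -1/94 ≈ -0.010638)
J*U(38, -243) = -1/94*(-299/337) = 299/31678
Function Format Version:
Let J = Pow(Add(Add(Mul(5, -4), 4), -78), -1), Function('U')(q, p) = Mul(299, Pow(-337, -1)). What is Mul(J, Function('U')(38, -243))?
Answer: Rational(299, 31678) ≈ 0.0094387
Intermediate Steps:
Function('U')(q, p) = Rational(-299, 337) (Function('U')(q, p) = Mul(299, Rational(-1, 337)) = Rational(-299, 337))
J = Rational(-1, 94) (J = Pow(Add(Add(-20, 4), -78), -1) = Pow(Add(-16, -78), -1) = Pow(-94, -1) = Rational(-1, 94) ≈ -0.010638)
Mul(J, Function('U')(38, -243)) = Mul(Rational(-1, 94), Rational(-299, 337)) = Rational(299, 31678)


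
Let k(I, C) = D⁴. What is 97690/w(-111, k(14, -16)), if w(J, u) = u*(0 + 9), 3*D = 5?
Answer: 175842/125 ≈ 1406.7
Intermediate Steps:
D = 5/3 (D = (⅓)*5 = 5/3 ≈ 1.6667)
k(I, C) = 625/81 (k(I, C) = (5/3)⁴ = 625/81)
w(J, u) = 9*u (w(J, u) = u*9 = 9*u)
97690/w(-111, k(14, -16)) = 97690/((9*(625/81))) = 97690/(625/9) = 97690*(9/625) = 175842/125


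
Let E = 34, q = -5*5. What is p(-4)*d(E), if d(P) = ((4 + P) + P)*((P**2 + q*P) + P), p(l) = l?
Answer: -97920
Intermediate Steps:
q = -25
d(P) = (4 + 2*P)*(P**2 - 24*P) (d(P) = ((4 + P) + P)*((P**2 - 25*P) + P) = (4 + 2*P)*(P**2 - 24*P))
p(-4)*d(E) = -8*34*(-48 + 34**2 - 22*34) = -8*34*(-48 + 1156 - 748) = -8*34*360 = -4*24480 = -97920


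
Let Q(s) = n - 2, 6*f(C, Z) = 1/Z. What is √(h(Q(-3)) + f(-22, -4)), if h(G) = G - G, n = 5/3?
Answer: I*√6/12 ≈ 0.20412*I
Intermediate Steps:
n = 5/3 (n = 5*(⅓) = 5/3 ≈ 1.6667)
f(C, Z) = 1/(6*Z)
Q(s) = -⅓ (Q(s) = 5/3 - 2 = -⅓)
h(G) = 0
√(h(Q(-3)) + f(-22, -4)) = √(0 + (⅙)/(-4)) = √(0 + (⅙)*(-¼)) = √(0 - 1/24) = √(-1/24) = I*√6/12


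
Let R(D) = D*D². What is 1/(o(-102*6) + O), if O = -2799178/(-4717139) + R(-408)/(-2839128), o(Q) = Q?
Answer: -558023392283/327830206666898 ≈ -0.0017022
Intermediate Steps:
R(D) = D³
O = 13680109410298/558023392283 (O = -2799178/(-4717139) + (-408)³/(-2839128) = -2799178*(-1/4717139) - 67917312*(-1/2839128) = 2799178/4717139 + 2829888/118297 = 13680109410298/558023392283 ≈ 24.515)
1/(o(-102*6) + O) = 1/(-102*6 + 13680109410298/558023392283) = 1/(-612 + 13680109410298/558023392283) = 1/(-327830206666898/558023392283) = -558023392283/327830206666898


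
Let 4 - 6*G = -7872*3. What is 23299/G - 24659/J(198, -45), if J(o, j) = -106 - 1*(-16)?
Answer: 14875676/53145 ≈ 279.91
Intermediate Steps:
G = 11810/3 (G = ⅔ - (-1312)*3 = ⅔ - ⅙*(-23616) = ⅔ + 3936 = 11810/3 ≈ 3936.7)
J(o, j) = -90 (J(o, j) = -106 + 16 = -90)
23299/G - 24659/J(198, -45) = 23299/(11810/3) - 24659/(-90) = 23299*(3/11810) - 24659*(-1/90) = 69897/11810 + 24659/90 = 14875676/53145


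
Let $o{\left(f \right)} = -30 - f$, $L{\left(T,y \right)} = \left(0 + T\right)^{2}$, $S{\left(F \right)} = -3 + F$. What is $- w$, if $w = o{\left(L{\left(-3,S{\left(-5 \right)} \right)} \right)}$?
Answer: $39$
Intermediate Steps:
$L{\left(T,y \right)} = T^{2}$
$w = -39$ ($w = -30 - \left(-3\right)^{2} = -30 - 9 = -39$)
$- w = \left(-1\right) \left(-39\right) = 39$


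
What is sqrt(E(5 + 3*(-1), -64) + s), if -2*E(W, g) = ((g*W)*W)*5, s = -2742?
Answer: I*sqrt(2102) ≈ 45.848*I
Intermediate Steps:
E(W, g) = -5*g*W**2/2 (E(W, g) = -(g*W)*W*5/2 = -(W*g)*W*5/2 = -g*W**2*5/2 = -5*g*W**2/2)
sqrt(E(5 + 3*(-1), -64) + s) = sqrt(-5/2*(-64)*(5 + 3*(-1))**2 - 2742) = sqrt(-5/2*(-64)*(5 - 3)**2 - 2742) = sqrt(-5/2*(-64)*2**2 - 2742) = sqrt(-5/2*(-64)*4 - 2742) = sqrt(640 - 2742) = sqrt(-2102) = I*sqrt(2102)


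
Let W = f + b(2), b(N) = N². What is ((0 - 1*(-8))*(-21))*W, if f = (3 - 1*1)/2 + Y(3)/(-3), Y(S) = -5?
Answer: -1120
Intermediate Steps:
f = 8/3 (f = (3 - 1*1)/2 - 5/(-3) = (3 - 1)*(½) - 5*(-⅓) = 2*(½) + 5/3 = 1 + 5/3 = 8/3 ≈ 2.6667)
W = 20/3 (W = 8/3 + 2² = 8/3 + 4 = 20/3 ≈ 6.6667)
((0 - 1*(-8))*(-21))*W = ((0 - 1*(-8))*(-21))*(20/3) = ((0 + 8)*(-21))*(20/3) = (8*(-21))*(20/3) = -168*20/3 = -1120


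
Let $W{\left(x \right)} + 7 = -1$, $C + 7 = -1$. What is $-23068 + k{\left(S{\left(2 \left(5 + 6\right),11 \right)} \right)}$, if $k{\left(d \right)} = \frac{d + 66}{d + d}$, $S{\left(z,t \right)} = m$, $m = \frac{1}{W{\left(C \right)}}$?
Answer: $- \frac{46663}{2} \approx -23332.0$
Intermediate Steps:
$C = -8$ ($C = -7 - 1 = -8$)
$W{\left(x \right)} = -8$ ($W{\left(x \right)} = -7 - 1 = -8$)
$m = - \frac{1}{8}$ ($m = \frac{1}{-8} = - \frac{1}{8} \approx -0.125$)
$S{\left(z,t \right)} = - \frac{1}{8}$
$k{\left(d \right)} = \frac{66 + d}{2 d}$
$-23068 + k{\left(S{\left(2 \left(5 + 6\right),11 \right)} \right)} = -23068 + \frac{66 - \frac{1}{8}}{2 \left(- \frac{1}{8}\right)} = -23068 + \frac{1}{2} \left(-8\right) \frac{527}{8} = -23068 - \frac{527}{2} = - \frac{46663}{2}$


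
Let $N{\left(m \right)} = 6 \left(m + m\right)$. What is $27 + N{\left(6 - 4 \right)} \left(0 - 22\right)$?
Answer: $-501$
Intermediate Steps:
$N{\left(m \right)} = 12 m$ ($N{\left(m \right)} = 6 \cdot 2 m = 12 m$)
$27 + N{\left(6 - 4 \right)} \left(0 - 22\right) = 27 + 12 \left(6 - 4\right) \left(0 - 22\right) = 27 + 12 \cdot 2 \left(-22\right) = 27 + 24 \left(-22\right) = 27 - 528 = -501$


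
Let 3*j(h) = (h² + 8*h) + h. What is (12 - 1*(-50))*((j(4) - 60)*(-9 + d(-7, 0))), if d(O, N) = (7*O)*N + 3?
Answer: 15872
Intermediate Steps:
d(O, N) = 3 + 7*N*O (d(O, N) = 7*N*O + 3 = 3 + 7*N*O)
j(h) = 3*h + h²/3 (j(h) = ((h² + 8*h) + h)/3 = (h² + 9*h)/3 = 3*h + h²/3)
(12 - 1*(-50))*((j(4) - 60)*(-9 + d(-7, 0))) = (12 - 1*(-50))*(((⅓)*4*(9 + 4) - 60)*(-9 + (3 + 7*0*(-7)))) = (12 + 50)*(((⅓)*4*13 - 60)*(-9 + (3 + 0))) = 62*((52/3 - 60)*(-9 + 3)) = 62*(-128/3*(-6)) = 62*256 = 15872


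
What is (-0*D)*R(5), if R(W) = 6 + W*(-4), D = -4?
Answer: 0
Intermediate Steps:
R(W) = 6 - 4*W
(-0*D)*R(5) = (-0*(-4))*(6 - 4*5) = (-3*0)*(6 - 20) = 0*(-14) = 0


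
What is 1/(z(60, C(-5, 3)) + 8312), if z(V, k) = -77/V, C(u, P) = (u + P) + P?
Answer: 60/498643 ≈ 0.00012033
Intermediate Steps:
C(u, P) = u + 2*P (C(u, P) = (P + u) + P = u + 2*P)
1/(z(60, C(-5, 3)) + 8312) = 1/(-77/60 + 8312) = 1/(498643/60) = 60/498643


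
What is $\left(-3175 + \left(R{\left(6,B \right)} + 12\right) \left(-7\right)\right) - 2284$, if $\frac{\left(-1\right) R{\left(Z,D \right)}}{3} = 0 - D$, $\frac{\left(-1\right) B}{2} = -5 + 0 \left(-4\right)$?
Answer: $-5753$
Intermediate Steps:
$B = 10$ ($B = - 2 \left(-5 + 0 \left(-4\right)\right) = - 2 \left(-5 + 0\right) = \left(-2\right) \left(-5\right) = 10$)
$R{\left(Z,D \right)} = 3 D$ ($R{\left(Z,D \right)} = - 3 \left(0 - D\right) = - 3 \left(- D\right) = 3 D$)
$\left(-3175 + \left(R{\left(6,B \right)} + 12\right) \left(-7\right)\right) - 2284 = \left(-3175 + \left(3 \cdot 10 + 12\right) \left(-7\right)\right) - 2284 = \left(-3175 + \left(30 + 12\right) \left(-7\right)\right) - 2284 = \left(-3175 + 42 \left(-7\right)\right) - 2284 = \left(-3175 - 294\right) - 2284 = -3469 - 2284 = -5753$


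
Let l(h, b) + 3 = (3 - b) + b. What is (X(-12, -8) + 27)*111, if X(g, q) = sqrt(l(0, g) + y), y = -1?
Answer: 2997 + 111*I ≈ 2997.0 + 111.0*I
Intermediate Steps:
l(h, b) = 0 (l(h, b) = -3 + ((3 - b) + b) = -3 + 3 = 0)
X(g, q) = I (X(g, q) = sqrt(0 - 1) = sqrt(-1) = I)
(X(-12, -8) + 27)*111 = (I + 27)*111 = (27 + I)*111 = 2997 + 111*I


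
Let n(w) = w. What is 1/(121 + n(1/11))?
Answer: 11/1332 ≈ 0.0082583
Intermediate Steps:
1/(121 + n(1/11)) = 1/(121 + 1/11) = 1/(1332/11) = 11/1332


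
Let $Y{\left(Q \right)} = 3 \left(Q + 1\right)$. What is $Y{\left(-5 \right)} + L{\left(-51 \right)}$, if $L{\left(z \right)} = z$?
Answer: $-63$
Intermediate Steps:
$Y{\left(Q \right)} = 3 + 3 Q$ ($Y{\left(Q \right)} = 3 \left(1 + Q\right) = 3 + 3 Q$)
$Y{\left(-5 \right)} + L{\left(-51 \right)} = \left(3 + 3 \left(-5\right)\right) - 51 = \left(3 - 15\right) - 51 = -12 - 51 = -63$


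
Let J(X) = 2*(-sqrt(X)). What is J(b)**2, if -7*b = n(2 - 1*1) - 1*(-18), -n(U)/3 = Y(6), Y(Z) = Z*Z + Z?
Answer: 432/7 ≈ 61.714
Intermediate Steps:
Y(Z) = Z + Z**2 (Y(Z) = Z**2 + Z = Z + Z**2)
n(U) = -126 (n(U) = -18*(1 + 6) = -18*7 = -3*42 = -126)
b = 108/7 (b = -(-126 - 1*(-18))/7 = -(-126 + 18)/7 = -1/7*(-108) = 108/7 ≈ 15.429)
J(X) = -2*sqrt(X)
J(b)**2 = (-12*sqrt(21)/7)**2 = 432/7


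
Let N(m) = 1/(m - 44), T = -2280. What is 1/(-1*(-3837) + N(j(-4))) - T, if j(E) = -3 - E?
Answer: 376177243/164990 ≈ 2280.0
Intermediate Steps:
N(m) = 1/(-44 + m)
1/(-1*(-3837) + N(j(-4))) - T = 1/(-1*(-3837) + 1/(-44 + (-3 - 1*(-4)))) - 1*(-2280) = 1/(3837 + 1/(-44 + (-3 + 4))) + 2280 = 1/(3837 + 1/(-44 + 1)) + 2280 = 1/(3837 + 1/(-43)) + 2280 = 1/(3837 - 1/43) + 2280 = 1/(164990/43) + 2280 = 43/164990 + 2280 = 376177243/164990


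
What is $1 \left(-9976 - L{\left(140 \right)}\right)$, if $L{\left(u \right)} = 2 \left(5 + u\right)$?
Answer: $-10266$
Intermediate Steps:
$L{\left(u \right)} = 10 + 2 u$
$1 \left(-9976 - L{\left(140 \right)}\right) = 1 \left(-9976 - \left(10 + 2 \cdot 140\right)\right) = 1 \left(-9976 - \left(10 + 280\right)\right) = 1 \left(-9976 - 290\right) = 1 \left(-10266\right) = -10266$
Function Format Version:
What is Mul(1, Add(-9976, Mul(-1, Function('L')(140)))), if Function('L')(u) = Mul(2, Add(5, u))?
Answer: -10266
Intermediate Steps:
Function('L')(u) = Add(10, Mul(2, u))
Mul(1, Add(-9976, Mul(-1, Function('L')(140)))) = Mul(1, Add(-9976, Mul(-1, Add(10, Mul(2, 140))))) = Mul(1, Add(-9976, Mul(-1, Add(10, 280)))) = Mul(1, Add(-9976, Mul(-1, 290))) = Mul(1, Add(-9976, -290)) = Mul(1, -10266) = -10266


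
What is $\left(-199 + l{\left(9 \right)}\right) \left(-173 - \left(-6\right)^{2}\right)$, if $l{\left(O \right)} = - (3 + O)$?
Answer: $44099$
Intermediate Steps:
$l{\left(O \right)} = -3 - O$
$\left(-199 + l{\left(9 \right)}\right) \left(-173 - \left(-6\right)^{2}\right) = \left(-199 - 12\right) \left(-173 - \left(-6\right)^{2}\right) = \left(-199 - 12\right) \left(-173 - 36\right) = \left(-211\right) \left(-209\right) = 44099$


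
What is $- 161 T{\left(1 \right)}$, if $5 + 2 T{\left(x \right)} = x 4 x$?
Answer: $\frac{161}{2} \approx 80.5$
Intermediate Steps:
$T{\left(x \right)} = - \frac{5}{2} + 2 x^{2}$ ($T{\left(x \right)} = - \frac{5}{2} + \frac{x 4 x}{2} = - \frac{5}{2} + \frac{4 x^{2}}{2} = - \frac{5}{2} + 2 x^{2}$)
$- 161 T{\left(1 \right)} = - 161 \left(- \frac{5}{2} + 2 \cdot 1^{2}\right) = - 161 \left(- \frac{5}{2} + 2 \cdot 1\right) = - 161 \left(- \frac{5}{2} + 2\right) = \left(-161\right) \left(- \frac{1}{2}\right) = \frac{161}{2}$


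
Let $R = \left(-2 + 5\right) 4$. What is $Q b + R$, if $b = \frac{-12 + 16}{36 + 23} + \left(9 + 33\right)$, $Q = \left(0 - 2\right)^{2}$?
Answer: $\frac{10636}{59} \approx 180.27$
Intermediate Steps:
$Q = 4$ ($Q = \left(-2\right)^{2} = 4$)
$R = 12$ ($R = 3 \cdot 4 = 12$)
$b = \frac{2482}{59}$ ($b = \frac{4}{59} + 42 = \frac{2482}{59} \approx 42.068$)
$Q b + R = 4 \cdot \frac{2482}{59} + 12 = \frac{9928}{59} + 12 = \frac{10636}{59}$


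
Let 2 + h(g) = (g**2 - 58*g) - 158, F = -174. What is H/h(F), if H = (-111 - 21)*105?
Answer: -495/1436 ≈ -0.34471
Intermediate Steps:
h(g) = -160 + g**2 - 58*g (h(g) = -2 + ((g**2 - 58*g) - 158) = -2 + (-158 + g**2 - 58*g) = -160 + g**2 - 58*g)
H = -13860 (H = -132*105 = -13860)
H/h(F) = -13860/(-160 + (-174)**2 - 58*(-174)) = -13860/(-160 + 30276 + 10092) = -13860/40208 = -13860*1/40208 = -495/1436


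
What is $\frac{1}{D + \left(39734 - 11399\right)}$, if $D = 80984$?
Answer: $\frac{1}{109319} \approx 9.1475 \cdot 10^{-6}$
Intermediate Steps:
$\frac{1}{D + \left(39734 - 11399\right)} = \frac{1}{80984 + \left(39734 - 11399\right)} = \frac{1}{80984 + 28335} = \frac{1}{109319}$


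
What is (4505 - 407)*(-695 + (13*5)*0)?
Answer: -2848110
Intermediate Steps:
(4505 - 407)*(-695 + (13*5)*0) = 4098*(-695 + 65*0) = 4098*(-695 + 0) = 4098*(-695) = -2848110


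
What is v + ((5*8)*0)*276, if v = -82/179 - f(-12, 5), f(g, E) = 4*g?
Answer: 8510/179 ≈ 47.542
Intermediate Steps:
v = 8510/179 (v = -82/179 - 4*(-12) = -82*1/179 - 1*(-48) = -82/179 + 48 = 8510/179 ≈ 47.542)
v + ((5*8)*0)*276 = 8510/179 + ((5*8)*0)*276 = 8510/179 + (40*0)*276 = 8510/179 + 0*276 = 8510/179 + 0 = 8510/179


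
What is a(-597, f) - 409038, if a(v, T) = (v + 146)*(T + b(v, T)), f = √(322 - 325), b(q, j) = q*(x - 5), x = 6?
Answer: -139791 - 451*I*√3 ≈ -1.3979e+5 - 781.16*I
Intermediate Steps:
b(q, j) = q (b(q, j) = q*(6 - 5) = q*1 = q)
f = I*√3 (f = √(-3) = I*√3 ≈ 1.732*I)
a(v, T) = (146 + v)*(T + v) (a(v, T) = (v + 146)*(T + v) = (146 + v)*(T + v))
a(-597, f) - 409038 = ((-597)² + 146*(I*√3) + 146*(-597) + (I*√3)*(-597)) - 409038 = (356409 + 146*I*√3 - 87162 - 597*I*√3) - 409038 = (269247 - 451*I*√3) - 409038 = -139791 - 451*I*√3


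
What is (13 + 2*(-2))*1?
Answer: 9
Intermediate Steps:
(13 + 2*(-2))*1 = (13 - 4)*1 = 9*1 = 9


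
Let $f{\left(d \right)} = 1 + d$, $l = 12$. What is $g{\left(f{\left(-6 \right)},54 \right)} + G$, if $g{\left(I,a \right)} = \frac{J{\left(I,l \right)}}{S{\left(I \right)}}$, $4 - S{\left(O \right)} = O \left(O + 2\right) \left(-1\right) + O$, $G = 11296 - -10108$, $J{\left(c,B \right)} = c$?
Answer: $\frac{513691}{24} \approx 21404.0$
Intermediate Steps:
$G = 21404$ ($G = 11296 + 10108 = 21404$)
$S{\left(O \right)} = 4 - O - O \left(-2 - O\right)$ ($S{\left(O \right)} = 4 - \left(O \left(O + 2\right) \left(-1\right) + O\right) = 4 - \left(O \left(2 + O\right) \left(-1\right) + O\right) = 4 - \left(O \left(-2 - O\right) + O\right) = 4 - \left(O + O \left(-2 - O\right)\right) = 4 - O - O \left(-2 - O\right)$)
$g{\left(I,a \right)} = \frac{I}{4 + I + I^{2}}$
$g{\left(f{\left(-6 \right)},54 \right)} + G = \frac{1 - 6}{4 + \left(1 - 6\right) + \left(1 - 6\right)^{2}} + 21404 = - \frac{5}{4 - 5 + \left(-5\right)^{2}} + 21404 = - \frac{5}{4 - 5 + 25} + 21404 = - \frac{5}{24} + 21404 = \frac{513691}{24}$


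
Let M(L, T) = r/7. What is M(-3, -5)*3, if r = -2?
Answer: -6/7 ≈ -0.85714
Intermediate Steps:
M(L, T) = -2/7
M(-3, -5)*3 = -2/7*3 = -6/7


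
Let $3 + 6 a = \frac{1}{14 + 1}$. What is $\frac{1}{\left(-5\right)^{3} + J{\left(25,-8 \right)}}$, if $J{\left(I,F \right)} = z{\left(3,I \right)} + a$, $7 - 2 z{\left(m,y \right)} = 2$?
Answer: $- \frac{90}{11069} \approx -0.0081308$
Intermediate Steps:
$a = - \frac{22}{45}$ ($a = - \frac{1}{2} + \frac{1}{6 \left(14 + 1\right)} = - \frac{1}{2} + \frac{1}{6 \cdot 15} = - \frac{1}{2} + \frac{1}{6} \cdot \frac{1}{15} = - \frac{1}{2} + \frac{1}{90} = - \frac{22}{45} \approx -0.48889$)
$z{\left(m,y \right)} = \frac{5}{2}$ ($z{\left(m,y \right)} = \frac{7}{2} - 1 = \frac{5}{2}$)
$J{\left(I,F \right)} = \frac{181}{90}$ ($J{\left(I,F \right)} = \frac{5}{2} - \frac{22}{45} = \frac{181}{90}$)
$\frac{1}{\left(-5\right)^{3} + J{\left(25,-8 \right)}} = \frac{1}{\left(-5\right)^{3} + \frac{181}{90}} = \frac{1}{-125 + \frac{181}{90}} = \frac{1}{- \frac{11069}{90}} = - \frac{90}{11069}$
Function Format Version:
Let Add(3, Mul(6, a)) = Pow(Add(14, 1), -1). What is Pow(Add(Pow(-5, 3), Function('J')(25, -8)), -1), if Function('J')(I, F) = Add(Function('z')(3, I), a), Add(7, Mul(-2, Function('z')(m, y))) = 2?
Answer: Rational(-90, 11069) ≈ -0.0081308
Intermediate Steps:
a = Rational(-22, 45) (a = Add(Rational(-1, 2), Mul(Rational(1, 6), Pow(Add(14, 1), -1))) = Add(Rational(-1, 2), Mul(Rational(1, 6), Pow(15, -1))) = Add(Rational(-1, 2), Mul(Rational(1, 6), Rational(1, 15))) = Add(Rational(-1, 2), Rational(1, 90)) = Rational(-22, 45) ≈ -0.48889)
Function('z')(m, y) = Rational(5, 2) (Function('z')(m, y) = Add(Rational(7, 2), Mul(Rational(-1, 2), 2)) = Add(Rational(7, 2), -1) = Rational(5, 2))
Function('J')(I, F) = Rational(181, 90) (Function('J')(I, F) = Add(Rational(5, 2), Rational(-22, 45)) = Rational(181, 90))
Pow(Add(Pow(-5, 3), Function('J')(25, -8)), -1) = Pow(Add(Pow(-5, 3), Rational(181, 90)), -1) = Pow(Add(-125, Rational(181, 90)), -1) = Pow(Rational(-11069, 90), -1) = Rational(-90, 11069)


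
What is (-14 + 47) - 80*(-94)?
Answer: 7553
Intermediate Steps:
(-14 + 47) - 80*(-94) = 33 + 7520 = 7553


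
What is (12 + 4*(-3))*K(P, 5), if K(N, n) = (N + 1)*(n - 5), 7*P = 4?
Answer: 0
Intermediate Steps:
P = 4/7 (P = (1/7)*4 = 4/7 ≈ 0.57143)
K(N, n) = (1 + N)*(-5 + n)
(12 + 4*(-3))*K(P, 5) = (12 + 4*(-3))*(-5 + 5 - 5*4/7 + (4/7)*5) = (12 - 12)*(-5 + 5 - 20/7 + 20/7) = 0*0 = 0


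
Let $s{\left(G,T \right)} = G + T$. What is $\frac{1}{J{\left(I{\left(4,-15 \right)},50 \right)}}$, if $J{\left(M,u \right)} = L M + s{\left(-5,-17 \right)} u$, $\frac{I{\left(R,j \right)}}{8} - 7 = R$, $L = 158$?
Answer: $\frac{1}{12804} \approx 7.8101 \cdot 10^{-5}$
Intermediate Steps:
$I{\left(R,j \right)} = 56 + 8 R$
$J{\left(M,u \right)} = - 22 u + 158 M$ ($J{\left(M,u \right)} = 158 M + \left(-5 - 17\right) u = 158 M - 22 u = - 22 u + 158 M$)
$\frac{1}{J{\left(I{\left(4,-15 \right)},50 \right)}} = \frac{1}{\left(-22\right) 50 + 158 \left(56 + 8 \cdot 4\right)} = \frac{1}{-1100 + 158 \left(56 + 32\right)} = \frac{1}{-1100 + 158 \cdot 88} = \frac{1}{-1100 + 13904} = \frac{1}{12804}$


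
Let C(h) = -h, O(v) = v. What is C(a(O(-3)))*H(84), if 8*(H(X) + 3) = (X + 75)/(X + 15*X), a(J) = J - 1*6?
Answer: -96291/3584 ≈ -26.867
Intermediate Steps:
a(J) = -6 + J (a(J) = J - 6 = -6 + J)
H(X) = -3 + (75 + X)/(128*X) (H(X) = -3 + ((X + 75)/(X + 15*X))/8 = -3 + ((75 + X)/((16*X)))/8 = -3 + ((75 + X)*(1/(16*X)))/8 = -3 + ((75 + X)/(16*X))/8 = -3 + (75 + X)/(128*X))
C(a(O(-3)))*H(84) = (-(-6 - 3))*((1/128)*(75 - 383*84)/84) = (-1*(-9))*((1/128)*(1/84)*(75 - 32172)) = 9*((1/128)*(1/84)*(-32097)) = 9*(-10699/3584) = -96291/3584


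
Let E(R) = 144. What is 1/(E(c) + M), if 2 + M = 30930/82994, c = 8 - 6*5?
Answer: 41497/5908039 ≈ 0.0070238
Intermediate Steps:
c = -22 (c = 8 - 30 = -22)
M = -67529/41497 (M = -2 + 30930/82994 = -2 + 30930*(1/82994) = -2 + 15465/41497 = -67529/41497 ≈ -1.6273)
1/(E(c) + M) = 1/(144 - 67529/41497) = 1/(5908039/41497) = 41497/5908039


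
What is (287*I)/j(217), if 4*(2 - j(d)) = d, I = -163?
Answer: 187124/209 ≈ 895.33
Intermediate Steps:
j(d) = 2 - d/4
(287*I)/j(217) = (287*(-163))/(2 - ¼*217) = -46781/(2 - 217/4) = -46781/(-209/4) = -46781*(-4/209) = 187124/209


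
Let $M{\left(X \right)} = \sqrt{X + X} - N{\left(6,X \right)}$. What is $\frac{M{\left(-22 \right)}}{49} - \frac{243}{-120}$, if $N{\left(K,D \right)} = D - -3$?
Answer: $\frac{4729}{1960} + \frac{2 i \sqrt{11}}{49} \approx 2.4128 + 0.13537 i$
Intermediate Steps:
$N{\left(K,D \right)} = 3 + D$ ($N{\left(K,D \right)} = D + 3 = 3 + D$)
$M{\left(X \right)} = -3 - X + \sqrt{2} \sqrt{X}$ ($M{\left(X \right)} = \sqrt{X + X} - \left(3 + X\right) = \sqrt{2 X} - \left(3 + X\right) = \sqrt{2} \sqrt{X} - \left(3 + X\right) = -3 - X + \sqrt{2} \sqrt{X}$)
$\frac{M{\left(-22 \right)}}{49} - \frac{243}{-120} = \frac{-3 - -22 + \sqrt{2} \sqrt{-22}}{49} - \frac{243}{-120} = \left(-3 + 22 + \sqrt{2} i \sqrt{22}\right) \frac{1}{49} - - \frac{81}{40} = \left(-3 + 22 + 2 i \sqrt{11}\right) \frac{1}{49} + \frac{81}{40} = \left(19 + 2 i \sqrt{11}\right) \frac{1}{49} + \frac{81}{40} = \left(\frac{19}{49} + \frac{2 i \sqrt{11}}{49}\right) + \frac{81}{40} = \frac{4729}{1960} + \frac{2 i \sqrt{11}}{49}$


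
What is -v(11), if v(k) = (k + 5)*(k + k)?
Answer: -352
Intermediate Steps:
v(k) = 2*k*(5 + k) (v(k) = (5 + k)*(2*k) = 2*k*(5 + k))
-v(11) = -2*11*(5 + 11) = -2*11*16 = -1*352 = -352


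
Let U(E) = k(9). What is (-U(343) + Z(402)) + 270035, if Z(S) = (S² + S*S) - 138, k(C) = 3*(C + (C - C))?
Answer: 593078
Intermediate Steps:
k(C) = 3*C (k(C) = 3*(C + 0) = 3*C)
U(E) = 27 (U(E) = 3*9 = 27)
Z(S) = -138 + 2*S² (Z(S) = (S² + S²) - 138 = 2*S² - 138 = -138 + 2*S²)
(-U(343) + Z(402)) + 270035 = (-1*27 + (-138 + 2*402²)) + 270035 = (-27 + (-138 + 2*161604)) + 270035 = (-27 + (-138 + 323208)) + 270035 = (-27 + 323070) + 270035 = 323043 + 270035 = 593078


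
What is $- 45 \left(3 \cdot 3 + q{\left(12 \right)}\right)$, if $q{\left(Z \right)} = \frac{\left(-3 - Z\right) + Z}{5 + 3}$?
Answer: $- \frac{3105}{8} \approx -388.13$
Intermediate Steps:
$q{\left(Z \right)} = - \frac{3}{8}$
$- 45 \left(3 \cdot 3 + q{\left(12 \right)}\right) = - 45 \left(3 \cdot 3 - \frac{3}{8}\right) = - 45 \left(9 - \frac{3}{8}\right) = \left(-45\right) \frac{69}{8} = - \frac{3105}{8}$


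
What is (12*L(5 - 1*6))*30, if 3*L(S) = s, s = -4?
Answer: -480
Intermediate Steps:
L(S) = -4/3 (L(S) = (⅓)*(-4) = -4/3)
(12*L(5 - 1*6))*30 = (12*(-4/3))*30 = -16*30 = -480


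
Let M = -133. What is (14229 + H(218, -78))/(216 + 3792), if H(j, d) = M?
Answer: 1762/501 ≈ 3.5170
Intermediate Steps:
H(j, d) = -133
(14229 + H(218, -78))/(216 + 3792) = (14229 - 133)/(216 + 3792) = 14096/4008 = 14096*(1/4008) = 1762/501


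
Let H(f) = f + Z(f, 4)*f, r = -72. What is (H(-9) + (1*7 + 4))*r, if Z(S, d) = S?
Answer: -5976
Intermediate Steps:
H(f) = f + f**2 (H(f) = f + f*f = f + f**2)
(H(-9) + (1*7 + 4))*r = (-9*(1 - 9) + (1*7 + 4))*(-72) = (-9*(-8) + (7 + 4))*(-72) = (72 + 11)*(-72) = 83*(-72) = -5976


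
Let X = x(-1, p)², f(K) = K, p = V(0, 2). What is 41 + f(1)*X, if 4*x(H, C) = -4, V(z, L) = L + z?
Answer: 42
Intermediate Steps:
p = 2 (p = 2 + 0 = 2)
x(H, C) = -1 (x(H, C) = (¼)*(-4) = -1)
X = 1 (X = (-1)² = 1)
41 + f(1)*X = 41 + 1*1 = 41 + 1 = 42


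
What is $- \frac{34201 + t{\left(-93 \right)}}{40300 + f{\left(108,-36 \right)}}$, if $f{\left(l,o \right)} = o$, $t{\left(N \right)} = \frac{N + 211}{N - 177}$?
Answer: $- \frac{1154269}{1358910} \approx -0.84941$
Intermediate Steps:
$t{\left(N \right)} = \frac{211 + N}{-177 + N}$
$- \frac{34201 + t{\left(-93 \right)}}{40300 + f{\left(108,-36 \right)}} = - \frac{34201 + \frac{211 - 93}{-177 - 93}}{40300 - 36} = - \frac{34201 + \frac{1}{-270} \cdot 118}{40264} = - \frac{34201 - \frac{59}{135}}{40264} = - \frac{4617076}{135 \cdot 40264} = \left(-1\right) \frac{1154269}{1358910} = - \frac{1154269}{1358910}$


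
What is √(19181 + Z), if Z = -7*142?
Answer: √18187 ≈ 134.86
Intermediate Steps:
Z = -994
√(19181 + Z) = √(19181 - 994) = √18187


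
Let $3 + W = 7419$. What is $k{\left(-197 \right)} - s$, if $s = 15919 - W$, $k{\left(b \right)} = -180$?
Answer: $-8683$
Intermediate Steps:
$W = 7416$ ($W = -3 + 7419 = 7416$)
$s = 8503$ ($s = 15919 - 7416 = 8503$)
$k{\left(-197 \right)} - s = -180 - 8503 = -8683$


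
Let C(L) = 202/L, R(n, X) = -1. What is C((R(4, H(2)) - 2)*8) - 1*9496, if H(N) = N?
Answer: -114053/12 ≈ -9504.4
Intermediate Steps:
C((R(4, H(2)) - 2)*8) - 1*9496 = 202/(((-1 - 2)*8)) - 1*9496 = 202/((-3*8)) - 9496 = 202/(-24) - 9496 = 202*(-1/24) - 9496 = -101/12 - 9496 = -114053/12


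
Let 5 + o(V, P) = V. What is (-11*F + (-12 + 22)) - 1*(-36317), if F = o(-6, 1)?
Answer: 36448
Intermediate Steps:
o(V, P) = -5 + V
F = -11 (F = -5 - 6 = -11)
(-11*F + (-12 + 22)) - 1*(-36317) = (-11*(-11) + (-12 + 22)) - 1*(-36317) = (121 + 10) + 36317 = 131 + 36317 = 36448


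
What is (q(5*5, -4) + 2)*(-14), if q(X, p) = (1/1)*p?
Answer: 28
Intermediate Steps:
q(X, p) = p (q(X, p) = (1*1)*p = 1*p = p)
(q(5*5, -4) + 2)*(-14) = (-4 + 2)*(-14) = -2*(-14) = 28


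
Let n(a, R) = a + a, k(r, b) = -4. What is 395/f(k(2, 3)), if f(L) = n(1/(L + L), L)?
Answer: -1580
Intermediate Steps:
n(a, R) = 2*a
f(L) = 1/L (f(L) = 2/(L + L) = 2/((2*L)) = 2*(1/(2*L)) = 1/L)
395/f(k(2, 3)) = 395/(1/(-4)) = 395/(-1/4) = 395*(-4) = -1580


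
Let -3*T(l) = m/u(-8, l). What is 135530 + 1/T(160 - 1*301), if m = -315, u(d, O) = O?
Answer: 4743503/35 ≈ 1.3553e+5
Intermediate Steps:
T(l) = 105/l (T(l) = -(-105)/l = 105/l)
135530 + 1/T(160 - 1*301) = 135530 + 1/(105/(160 - 1*301)) = 135530 + 1/(105/(160 - 301)) = 135530 + 1/(105/(-141)) = 135530 + 1/(105*(-1/141)) = 135530 + 1/(-35/47) = 135530 - 47/35 = 4743503/35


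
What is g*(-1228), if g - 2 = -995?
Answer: 1219404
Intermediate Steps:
g = -993 (g = 2 - 995 = -993)
g*(-1228) = -993*(-1228) = 1219404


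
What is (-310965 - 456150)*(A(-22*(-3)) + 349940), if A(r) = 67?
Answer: -268495619805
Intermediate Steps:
(-310965 - 456150)*(A(-22*(-3)) + 349940) = (-310965 - 456150)*(67 + 349940) = -767115*350007 = -268495619805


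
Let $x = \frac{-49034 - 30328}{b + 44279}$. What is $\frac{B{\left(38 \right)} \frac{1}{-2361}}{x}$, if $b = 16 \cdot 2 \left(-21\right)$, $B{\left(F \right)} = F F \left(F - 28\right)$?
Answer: $\frac{314842540}{93686841} \approx 3.3606$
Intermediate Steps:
$B{\left(F \right)} = F^{2} \left(-28 + F\right)$
$b = -672$ ($b = 32 \left(-21\right) = -672$)
$x = - \frac{79362}{43607}$ ($x = \frac{-49034 - 30328}{-672 + 44279} = - \frac{79362}{43607} \approx -1.8199$)
$\frac{B{\left(38 \right)} \frac{1}{-2361}}{x} = \frac{38^{2} \left(-28 + 38\right) \frac{1}{-2361}}{- \frac{79362}{43607}} = 1444 \cdot 10 \left(- \frac{1}{2361}\right) \left(- \frac{43607}{79362}\right) = 14440 \left(- \frac{1}{2361}\right) \left(- \frac{43607}{79362}\right) = \left(- \frac{14440}{2361}\right) \left(- \frac{43607}{79362}\right) = \frac{314842540}{93686841}$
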